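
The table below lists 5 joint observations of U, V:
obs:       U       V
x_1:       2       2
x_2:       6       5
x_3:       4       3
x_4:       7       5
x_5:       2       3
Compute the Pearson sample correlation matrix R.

Step 1 — column means:
  mean(U) = (2 + 6 + 4 + 7 + 2) / 5 = 21/5 = 4.2
  mean(V) = (2 + 5 + 3 + 5 + 3) / 5 = 18/5 = 3.6

Step 2 — sample variances and covariances s[i,j] = (1/(n-1)) · Σ_k (x_{k,i} - mean_i) · (x_{k,j} - mean_j), with n-1 = 4:
  s[U,U] = ((-2.2)·(-2.2) + (1.8)·(1.8) + (-0.2)·(-0.2) + (2.8)·(2.8) + (-2.2)·(-2.2)) / 4 = 20.8/4 = 5.2
  s[U,V] = ((-2.2)·(-1.6) + (1.8)·(1.4) + (-0.2)·(-0.6) + (2.8)·(1.4) + (-2.2)·(-0.6)) / 4 = 11.4/4 = 2.85
  s[V,V] = ((-1.6)·(-1.6) + (1.4)·(1.4) + (-0.6)·(-0.6) + (1.4)·(1.4) + (-0.6)·(-0.6)) / 4 = 7.2/4 = 1.8
  Sample standard deviations s_i = √(s[i,i]):
  s(U) = √(5.2) = 2.2804
  s(V) = √(1.8) = 1.3416

Step 3 — r_{ij} = s_{ij} / (s_i · s_j):
  r[U,U] = 1 (diagonal).
  r[U,V] = 2.85 / (2.2804 · 1.3416) = 2.85 / 3.0594 = 0.9316
  r[V,V] = 1 (diagonal).

R is symmetric with unit diagonal. Assembling:

R = [[1, 0.9316],
 [0.9316, 1]]


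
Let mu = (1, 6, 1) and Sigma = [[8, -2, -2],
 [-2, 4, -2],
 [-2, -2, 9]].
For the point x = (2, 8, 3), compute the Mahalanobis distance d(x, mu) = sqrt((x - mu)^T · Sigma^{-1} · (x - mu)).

Step 1 — centre the observation: (x - mu) = (1, 2, 2).

Step 2 — invert Sigma (cofactor / det for 3×3, or solve directly):
  Sigma^{-1} = [[0.1702, 0.117, 0.0638],
 [0.117, 0.3617, 0.1064],
 [0.0638, 0.1064, 0.1489]].

Step 3 — form the quadratic (x - mu)^T · Sigma^{-1} · (x - mu):
  Sigma^{-1} · (x - mu) = (0.5319, 1.0532, 0.5745).
  (x - mu)^T · [Sigma^{-1} · (x - mu)] = (1)·(0.5319) + (2)·(1.0532) + (2)·(0.5745) = 3.7872.

Step 4 — take square root: d = √(3.7872) ≈ 1.9461.

d(x, mu) = √(3.7872) ≈ 1.9461


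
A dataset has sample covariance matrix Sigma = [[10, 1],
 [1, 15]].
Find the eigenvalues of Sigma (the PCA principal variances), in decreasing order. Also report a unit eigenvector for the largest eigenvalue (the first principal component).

Step 1 — characteristic polynomial of 2×2 Sigma:
  det(Sigma - λI) = λ² - trace · λ + det = 0.
  trace = 10 + 15 = 25, det = 10·15 - (1)² = 149.
Step 2 — discriminant:
  Δ = trace² - 4·det = 625 - 596 = 29.
Step 3 — eigenvalues:
  λ = (trace ± √Δ)/2 = (25 ± 5.3852)/2,
  λ_1 = 15.1926,  λ_2 = 9.8074.

Step 4 — unit eigenvector for λ_1: solve (Sigma - λ_1 I)v = 0. First row:
  (10 - 15.1926)·v_x + (1)·v_y = 0, i.e. (-5.1926)·v_x + (1)·v_y = 0,
  so v ∝ (b, λ_1 - a) = (1, 5.1926) = u.
  ||u|| = √((1)² + (5.1926)²) = √(27.9629) ≈ 5.288,
  v_1 = u/||u|| ≈ (0.1891, 0.982) (||v_1|| = 1).

λ_1 = 15.1926,  λ_2 = 9.8074;  v_1 ≈ (0.1891, 0.982)


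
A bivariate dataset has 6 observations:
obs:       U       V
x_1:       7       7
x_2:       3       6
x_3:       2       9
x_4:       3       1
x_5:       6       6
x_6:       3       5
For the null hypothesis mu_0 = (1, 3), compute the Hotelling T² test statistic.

Step 1 — sample mean vector:
  mean(U) = (7 + 3 + 2 + 3 + 6 + 3) / 6 = 24/6 = 4
  mean(V) = (7 + 6 + 9 + 1 + 6 + 5) / 6 = 34/6 = 5.6667
  x̄ = (4, 5.6667),  deviation x̄ - mu_0 = (4, 5.6667) - (1, 3) = (3, 2.6667).

Step 2 — sample covariance matrix, S[i,j] = (1/(n-1)) · Σ_k (x_{k,i} - mean_i) · (x_{k,j} - mean_j), divisor n-1 = 5:
  S[U,U] = ((3)·(3) + (-1)·(-1) + (-2)·(-2) + (-1)·(-1) + (2)·(2) + (-1)·(-1)) / 5 = 20/5 = 4
  S[U,V] = ((3)·(1.3333) + (-1)·(0.3333) + (-2)·(3.3333) + (-1)·(-4.6667) + (2)·(0.3333) + (-1)·(-0.6667)) / 5 = 3/5 = 0.6
  S[V,V] = ((1.3333)·(1.3333) + (0.3333)·(0.3333) + (3.3333)·(3.3333) + (-4.6667)·(-4.6667) + (0.3333)·(0.3333) + (-0.6667)·(-0.6667)) / 5 = 35.3333/5 = 7.0667
  S = [[4, 0.6],
 [0.6, 7.0667]].

Step 3 — invert S. det(S) = 4·7.0667 - (0.6)² = 27.9067.
  S^{-1} = (1/det) · [[d, -b], [-b, a]] = [[0.2532, -0.0215],
 [-0.0215, 0.1433]].

Step 4 — quadratic form (x̄ - mu_0)^T · S^{-1} · (x̄ - mu_0):
  S^{-1} · (x̄ - mu_0) = (0.7023, 0.3177),
  (x̄ - mu_0)^T · [...] = (3)·(0.7023) + (2.6667)·(0.3177) = 2.9543.

Step 5 — scale by n: T² = 6 · 2.9543 = 17.7258.

T² ≈ 17.7258


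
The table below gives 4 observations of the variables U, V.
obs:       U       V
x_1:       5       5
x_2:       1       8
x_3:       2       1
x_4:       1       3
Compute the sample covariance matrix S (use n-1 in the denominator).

Step 1 — column means:
  mean(U) = (5 + 1 + 2 + 1) / 4 = 9/4 = 2.25
  mean(V) = (5 + 8 + 1 + 3) / 4 = 17/4 = 4.25

Step 2 — sample covariance S[i,j] = (1/(n-1)) · Σ_k (x_{k,i} - mean_i) · (x_{k,j} - mean_j), with n-1 = 3.
  S[U,U] = ((2.75)·(2.75) + (-1.25)·(-1.25) + (-0.25)·(-0.25) + (-1.25)·(-1.25)) / 3 = 10.75/3 = 3.5833
  S[U,V] = ((2.75)·(0.75) + (-1.25)·(3.75) + (-0.25)·(-3.25) + (-1.25)·(-1.25)) / 3 = -0.25/3 = -0.0833
  S[V,V] = ((0.75)·(0.75) + (3.75)·(3.75) + (-3.25)·(-3.25) + (-1.25)·(-1.25)) / 3 = 26.75/3 = 8.9167

S is symmetric (S[j,i] = S[i,j]). Assembling:

S = [[3.5833, -0.0833],
 [-0.0833, 8.9167]]


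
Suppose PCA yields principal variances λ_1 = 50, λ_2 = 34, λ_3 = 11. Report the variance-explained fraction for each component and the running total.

Step 1 — total variance = trace(Sigma) = Σ λ_i = 50 + 34 + 11 = 95.

Step 2 — fraction explained by component i = λ_i / Σ λ:
  PC1: 50/95 = 0.5263
  PC2: 34/95 = 0.3579
  PC3: 11/95 = 0.1158

Step 3 — cumulative fraction after k components = (λ_1 + ... + λ_k) / Σ λ:
  k = 1: 50/95 = 0.5263
  k = 2: (50 + 34)/95 = 84/95 = 0.8842
  k = 3: (50 + 34 + 11)/95 = 95/95 = 1

Summary (fraction, with percent):

explained: PC1 0.5263 (52.63%), PC2 0.3579 (35.79%), PC3 0.1158 (11.58%);  cumulative: 0.5263, 0.8842, 1


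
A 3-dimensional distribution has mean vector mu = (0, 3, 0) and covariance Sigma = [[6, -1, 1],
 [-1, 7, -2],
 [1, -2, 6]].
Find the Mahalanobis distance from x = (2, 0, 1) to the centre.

Step 1 — centre the observation: (x - mu) = (2, -3, 1).

Step 2 — invert Sigma (cofactor / det for 3×3, or solve directly):
  Sigma^{-1} = [[0.1735, 0.0183, -0.0228],
 [0.0183, 0.1598, 0.0502],
 [-0.0228, 0.0502, 0.1872]].

Step 3 — form the quadratic (x - mu)^T · Sigma^{-1} · (x - mu):
  Sigma^{-1} · (x - mu) = (0.2694, -0.3927, -0.0091).
  (x - mu)^T · [Sigma^{-1} · (x - mu)] = (2)·(0.2694) + (-3)·(-0.3927) + (1)·(-0.0091) = 1.7078.

Step 4 — take square root: d = √(1.7078) ≈ 1.3068.

d(x, mu) = √(1.7078) ≈ 1.3068


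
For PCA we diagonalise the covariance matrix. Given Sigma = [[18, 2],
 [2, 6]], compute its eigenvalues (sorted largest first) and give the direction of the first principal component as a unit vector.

Step 1 — characteristic polynomial of 2×2 Sigma:
  det(Sigma - λI) = λ² - trace · λ + det = 0.
  trace = 18 + 6 = 24, det = 18·6 - (2)² = 104.
Step 2 — discriminant:
  Δ = trace² - 4·det = 576 - 416 = 160.
Step 3 — eigenvalues:
  λ = (trace ± √Δ)/2 = (24 ± 12.6491)/2,
  λ_1 = 18.3246,  λ_2 = 5.6754.

Step 4 — unit eigenvector for λ_1: solve (Sigma - λ_1 I)v = 0. First row:
  (18 - 18.3246)·v_x + (2)·v_y = 0, i.e. (-0.3246)·v_x + (2)·v_y = 0,
  so v ∝ (b, λ_1 - a) = (2, 0.3246) = u.
  ||u|| = √((2)² + (0.3246)²) = √(4.1053) ≈ 2.0262,
  v_1 = u/||u|| ≈ (0.9871, 0.1602) (||v_1|| = 1).

λ_1 = 18.3246,  λ_2 = 5.6754;  v_1 ≈ (0.9871, 0.1602)


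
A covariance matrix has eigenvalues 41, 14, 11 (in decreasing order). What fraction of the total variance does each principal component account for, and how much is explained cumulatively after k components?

Step 1 — total variance = trace(Sigma) = Σ λ_i = 41 + 14 + 11 = 66.

Step 2 — fraction explained by component i = λ_i / Σ λ:
  PC1: 41/66 = 0.6212
  PC2: 14/66 = 0.2121
  PC3: 11/66 = 0.1667

Step 3 — cumulative fraction after k components = (λ_1 + ... + λ_k) / Σ λ:
  k = 1: 41/66 = 0.6212
  k = 2: (41 + 14)/66 = 55/66 = 0.8333
  k = 3: (41 + 14 + 11)/66 = 66/66 = 1

Summary (fraction, with percent):

explained: PC1 0.6212 (62.12%), PC2 0.2121 (21.21%), PC3 0.1667 (16.67%);  cumulative: 0.6212, 0.8333, 1


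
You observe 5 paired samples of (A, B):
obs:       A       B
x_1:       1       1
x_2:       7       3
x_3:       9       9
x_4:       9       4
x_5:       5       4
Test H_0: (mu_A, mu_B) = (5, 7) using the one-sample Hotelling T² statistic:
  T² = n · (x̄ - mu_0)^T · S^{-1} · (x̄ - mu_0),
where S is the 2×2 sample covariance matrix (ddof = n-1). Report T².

Step 1 — sample mean vector:
  mean(A) = (1 + 7 + 9 + 9 + 5) / 5 = 31/5 = 6.2
  mean(B) = (1 + 3 + 9 + 4 + 4) / 5 = 21/5 = 4.2
  x̄ = (6.2, 4.2),  deviation x̄ - mu_0 = (6.2, 4.2) - (5, 7) = (1.2, -2.8).

Step 2 — sample covariance matrix, S[i,j] = (1/(n-1)) · Σ_k (x_{k,i} - mean_i) · (x_{k,j} - mean_j), divisor n-1 = 4:
  S[A,A] = ((-5.2)·(-5.2) + (0.8)·(0.8) + (2.8)·(2.8) + (2.8)·(2.8) + (-1.2)·(-1.2)) / 4 = 44.8/4 = 11.2
  S[A,B] = ((-5.2)·(-3.2) + (0.8)·(-1.2) + (2.8)·(4.8) + (2.8)·(-0.2) + (-1.2)·(-0.2)) / 4 = 28.8/4 = 7.2
  S[B,B] = ((-3.2)·(-3.2) + (-1.2)·(-1.2) + (4.8)·(4.8) + (-0.2)·(-0.2) + (-0.2)·(-0.2)) / 4 = 34.8/4 = 8.7
  S = [[11.2, 7.2],
 [7.2, 8.7]].

Step 3 — invert S. det(S) = 11.2·8.7 - (7.2)² = 45.6.
  S^{-1} = (1/det) · [[d, -b], [-b, a]] = [[0.1908, -0.1579],
 [-0.1579, 0.2456]].

Step 4 — quadratic form (x̄ - mu_0)^T · S^{-1} · (x̄ - mu_0):
  S^{-1} · (x̄ - mu_0) = (0.6711, -0.8772),
  (x̄ - mu_0)^T · [...] = (1.2)·(0.6711) + (-2.8)·(-0.8772) = 3.2614.

Step 5 — scale by n: T² = 5 · 3.2614 = 16.307.

T² ≈ 16.307


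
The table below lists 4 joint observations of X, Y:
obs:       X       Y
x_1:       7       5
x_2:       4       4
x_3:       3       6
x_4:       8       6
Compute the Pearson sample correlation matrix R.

Step 1 — column means:
  mean(X) = (7 + 4 + 3 + 8) / 4 = 22/4 = 5.5
  mean(Y) = (5 + 4 + 6 + 6) / 4 = 21/4 = 5.25

Step 2 — sample variances and covariances s[i,j] = (1/(n-1)) · Σ_k (x_{k,i} - mean_i) · (x_{k,j} - mean_j), with n-1 = 3:
  s[X,X] = ((1.5)·(1.5) + (-1.5)·(-1.5) + (-2.5)·(-2.5) + (2.5)·(2.5)) / 3 = 17/3 = 5.6667
  s[X,Y] = ((1.5)·(-0.25) + (-1.5)·(-1.25) + (-2.5)·(0.75) + (2.5)·(0.75)) / 3 = 1.5/3 = 0.5
  s[Y,Y] = ((-0.25)·(-0.25) + (-1.25)·(-1.25) + (0.75)·(0.75) + (0.75)·(0.75)) / 3 = 2.75/3 = 0.9167
  Sample standard deviations s_i = √(s[i,i]):
  s(X) = √(5.6667) = 2.3805
  s(Y) = √(0.9167) = 0.9574

Step 3 — r_{ij} = s_{ij} / (s_i · s_j):
  r[X,X] = 1 (diagonal).
  r[X,Y] = 0.5 / (2.3805 · 0.9574) = 0.5 / 2.2791 = 0.2194
  r[Y,Y] = 1 (diagonal).

R is symmetric with unit diagonal. Assembling:

R = [[1, 0.2194],
 [0.2194, 1]]


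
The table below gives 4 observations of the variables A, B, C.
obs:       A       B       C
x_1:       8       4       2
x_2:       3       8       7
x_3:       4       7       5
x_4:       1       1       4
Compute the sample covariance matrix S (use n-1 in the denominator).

Step 1 — column means:
  mean(A) = (8 + 3 + 4 + 1) / 4 = 16/4 = 4
  mean(B) = (4 + 8 + 7 + 1) / 4 = 20/4 = 5
  mean(C) = (2 + 7 + 5 + 4) / 4 = 18/4 = 4.5

Step 2 — sample covariance S[i,j] = (1/(n-1)) · Σ_k (x_{k,i} - mean_i) · (x_{k,j} - mean_j), with n-1 = 3.
  S[A,A] = ((4)·(4) + (-1)·(-1) + (0)·(0) + (-3)·(-3)) / 3 = 26/3 = 8.6667
  S[A,B] = ((4)·(-1) + (-1)·(3) + (0)·(2) + (-3)·(-4)) / 3 = 5/3 = 1.6667
  S[A,C] = ((4)·(-2.5) + (-1)·(2.5) + (0)·(0.5) + (-3)·(-0.5)) / 3 = -11/3 = -3.6667
  S[B,B] = ((-1)·(-1) + (3)·(3) + (2)·(2) + (-4)·(-4)) / 3 = 30/3 = 10
  S[B,C] = ((-1)·(-2.5) + (3)·(2.5) + (2)·(0.5) + (-4)·(-0.5)) / 3 = 13/3 = 4.3333
  S[C,C] = ((-2.5)·(-2.5) + (2.5)·(2.5) + (0.5)·(0.5) + (-0.5)·(-0.5)) / 3 = 13/3 = 4.3333

S is symmetric (S[j,i] = S[i,j]). Assembling:

S = [[8.6667, 1.6667, -3.6667],
 [1.6667, 10, 4.3333],
 [-3.6667, 4.3333, 4.3333]]


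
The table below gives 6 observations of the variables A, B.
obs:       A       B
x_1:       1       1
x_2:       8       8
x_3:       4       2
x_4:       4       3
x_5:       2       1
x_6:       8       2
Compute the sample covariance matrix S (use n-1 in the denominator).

Step 1 — column means:
  mean(A) = (1 + 8 + 4 + 4 + 2 + 8) / 6 = 27/6 = 4.5
  mean(B) = (1 + 8 + 2 + 3 + 1 + 2) / 6 = 17/6 = 2.8333

Step 2 — sample covariance S[i,j] = (1/(n-1)) · Σ_k (x_{k,i} - mean_i) · (x_{k,j} - mean_j), with n-1 = 5.
  S[A,A] = ((-3.5)·(-3.5) + (3.5)·(3.5) + (-0.5)·(-0.5) + (-0.5)·(-0.5) + (-2.5)·(-2.5) + (3.5)·(3.5)) / 5 = 43.5/5 = 8.7
  S[A,B] = ((-3.5)·(-1.8333) + (3.5)·(5.1667) + (-0.5)·(-0.8333) + (-0.5)·(0.1667) + (-2.5)·(-1.8333) + (3.5)·(-0.8333)) / 5 = 26.5/5 = 5.3
  S[B,B] = ((-1.8333)·(-1.8333) + (5.1667)·(5.1667) + (-0.8333)·(-0.8333) + (0.1667)·(0.1667) + (-1.8333)·(-1.8333) + (-0.8333)·(-0.8333)) / 5 = 34.8333/5 = 6.9667

S is symmetric (S[j,i] = S[i,j]). Assembling:

S = [[8.7, 5.3],
 [5.3, 6.9667]]


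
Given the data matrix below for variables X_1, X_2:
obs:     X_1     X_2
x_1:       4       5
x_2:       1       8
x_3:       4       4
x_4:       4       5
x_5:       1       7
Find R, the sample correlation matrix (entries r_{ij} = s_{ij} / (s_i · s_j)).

Step 1 — column means:
  mean(X_1) = (4 + 1 + 4 + 4 + 1) / 5 = 14/5 = 2.8
  mean(X_2) = (5 + 8 + 4 + 5 + 7) / 5 = 29/5 = 5.8

Step 2 — sample variances and covariances s[i,j] = (1/(n-1)) · Σ_k (x_{k,i} - mean_i) · (x_{k,j} - mean_j), with n-1 = 4:
  s[X_1,X_1] = ((1.2)·(1.2) + (-1.8)·(-1.8) + (1.2)·(1.2) + (1.2)·(1.2) + (-1.8)·(-1.8)) / 4 = 10.8/4 = 2.7
  s[X_1,X_2] = ((1.2)·(-0.8) + (-1.8)·(2.2) + (1.2)·(-1.8) + (1.2)·(-0.8) + (-1.8)·(1.2)) / 4 = -10.2/4 = -2.55
  s[X_2,X_2] = ((-0.8)·(-0.8) + (2.2)·(2.2) + (-1.8)·(-1.8) + (-0.8)·(-0.8) + (1.2)·(1.2)) / 4 = 10.8/4 = 2.7
  Sample standard deviations s_i = √(s[i,i]):
  s(X_1) = √(2.7) = 1.6432
  s(X_2) = √(2.7) = 1.6432

Step 3 — r_{ij} = s_{ij} / (s_i · s_j):
  r[X_1,X_1] = 1 (diagonal).
  r[X_1,X_2] = -2.55 / (1.6432 · 1.6432) = -2.55 / 2.7 = -0.9444
  r[X_2,X_2] = 1 (diagonal).

R is symmetric with unit diagonal. Assembling:

R = [[1, -0.9444],
 [-0.9444, 1]]


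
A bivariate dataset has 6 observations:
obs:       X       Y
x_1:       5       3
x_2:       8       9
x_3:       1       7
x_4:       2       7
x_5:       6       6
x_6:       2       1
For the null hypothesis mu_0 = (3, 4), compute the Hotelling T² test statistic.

Step 1 — sample mean vector:
  mean(X) = (5 + 8 + 1 + 2 + 6 + 2) / 6 = 24/6 = 4
  mean(Y) = (3 + 9 + 7 + 7 + 6 + 1) / 6 = 33/6 = 5.5
  x̄ = (4, 5.5),  deviation x̄ - mu_0 = (4, 5.5) - (3, 4) = (1, 1.5).

Step 2 — sample covariance matrix, S[i,j] = (1/(n-1)) · Σ_k (x_{k,i} - mean_i) · (x_{k,j} - mean_j), divisor n-1 = 5:
  S[X,X] = ((1)·(1) + (4)·(4) + (-3)·(-3) + (-2)·(-2) + (2)·(2) + (-2)·(-2)) / 5 = 38/5 = 7.6
  S[X,Y] = ((1)·(-2.5) + (4)·(3.5) + (-3)·(1.5) + (-2)·(1.5) + (2)·(0.5) + (-2)·(-4.5)) / 5 = 14/5 = 2.8
  S[Y,Y] = ((-2.5)·(-2.5) + (3.5)·(3.5) + (1.5)·(1.5) + (1.5)·(1.5) + (0.5)·(0.5) + (-4.5)·(-4.5)) / 5 = 43.5/5 = 8.7
  S = [[7.6, 2.8],
 [2.8, 8.7]].

Step 3 — invert S. det(S) = 7.6·8.7 - (2.8)² = 58.28.
  S^{-1} = (1/det) · [[d, -b], [-b, a]] = [[0.1493, -0.048],
 [-0.048, 0.1304]].

Step 4 — quadratic form (x̄ - mu_0)^T · S^{-1} · (x̄ - mu_0):
  S^{-1} · (x̄ - mu_0) = (0.0772, 0.1476),
  (x̄ - mu_0)^T · [...] = (1)·(0.0772) + (1.5)·(0.1476) = 0.2986.

Step 5 — scale by n: T² = 6 · 0.2986 = 1.7914.

T² ≈ 1.7914


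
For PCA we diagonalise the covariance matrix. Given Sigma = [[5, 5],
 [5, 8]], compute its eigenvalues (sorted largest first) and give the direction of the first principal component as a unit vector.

Step 1 — characteristic polynomial of 2×2 Sigma:
  det(Sigma - λI) = λ² - trace · λ + det = 0.
  trace = 5 + 8 = 13, det = 5·8 - (5)² = 15.
Step 2 — discriminant:
  Δ = trace² - 4·det = 169 - 60 = 109.
Step 3 — eigenvalues:
  λ = (trace ± √Δ)/2 = (13 ± 10.4403)/2,
  λ_1 = 11.7202,  λ_2 = 1.2798.

Step 4 — unit eigenvector for λ_1: solve (Sigma - λ_1 I)v = 0. First row:
  (5 - 11.7202)·v_x + (5)·v_y = 0, i.e. (-6.7202)·v_x + (5)·v_y = 0,
  so v ∝ (b, λ_1 - a) = (5, 6.7202) = u.
  ||u|| = √((5)² + (6.7202)²) = √(70.1605) ≈ 8.3762,
  v_1 = u/||u|| ≈ (0.5969, 0.8023) (||v_1|| = 1).

λ_1 = 11.7202,  λ_2 = 1.2798;  v_1 ≈ (0.5969, 0.8023)


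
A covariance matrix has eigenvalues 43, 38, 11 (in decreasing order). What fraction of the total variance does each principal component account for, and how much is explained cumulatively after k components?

Step 1 — total variance = trace(Sigma) = Σ λ_i = 43 + 38 + 11 = 92.

Step 2 — fraction explained by component i = λ_i / Σ λ:
  PC1: 43/92 = 0.4674
  PC2: 38/92 = 0.413
  PC3: 11/92 = 0.1196

Step 3 — cumulative fraction after k components = (λ_1 + ... + λ_k) / Σ λ:
  k = 1: 43/92 = 0.4674
  k = 2: (43 + 38)/92 = 81/92 = 0.8804
  k = 3: (43 + 38 + 11)/92 = 92/92 = 1

Summary (fraction, with percent):

explained: PC1 0.4674 (46.74%), PC2 0.413 (41.3%), PC3 0.1196 (11.96%);  cumulative: 0.4674, 0.8804, 1


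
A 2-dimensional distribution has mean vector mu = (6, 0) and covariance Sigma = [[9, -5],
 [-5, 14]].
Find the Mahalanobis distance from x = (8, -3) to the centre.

Step 1 — centre the observation: (x - mu) = (2, -3).

Step 2 — invert Sigma. det(Sigma) = 9·14 - (-5)² = 101.
  Sigma^{-1} = (1/det) · [[d, -b], [-b, a]] = [[0.1386, 0.0495],
 [0.0495, 0.0891]].

Step 3 — form the quadratic (x - mu)^T · Sigma^{-1} · (x - mu):
  Sigma^{-1} · (x - mu) = (0.1287, -0.1683).
  (x - mu)^T · [Sigma^{-1} · (x - mu)] = (2)·(0.1287) + (-3)·(-0.1683) = 0.7624.

Step 4 — take square root: d = √(0.7624) ≈ 0.8731.

d(x, mu) = √(0.7624) ≈ 0.8731


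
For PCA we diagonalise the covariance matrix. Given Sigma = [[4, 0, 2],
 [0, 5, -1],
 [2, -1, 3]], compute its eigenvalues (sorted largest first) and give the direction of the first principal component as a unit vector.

Step 1 — characteristic polynomial p(λ) = det(λI - Sigma) = λ³ - tr·λ² + c_1·λ - det, where tr = trace, c_1 = sum of the principal 2×2 minors, det = det(Sigma):
  tr = 4 + 5 + 3 = 12,
  c_1 = (4·5 - (0)²) + (4·3 - (2)²) + (5·3 - (-1)²) = 20 + 8 + 14 = 42,
  det = 4·(5·3 - (-1)²) - (0)·((0)·3 - (-1)·(2)) + (2)·((0)·(-1) - 5·(2)) = 4·(14) - (0)·(2) + (2)·(-10) = 36.
  So p(λ) = λ³ - 12λ² + 42λ - 36.
Step 2 — look for an integer root (rational root theorem: any rational root is an integer divisor of 36). Testing λ = 6:
  p(6) = 216 - 432 + 252 - 36 = 0  ✓
  Dividing out (λ - 6): p(λ) = (λ - 6)(λ² - 6λ + 6).
Step 3 — remaining eigenvalues from the quadratic λ² - 6λ + 6 = 0:
  Δ = 6² - 4·6 = 36 - 24 = 12,  λ = (6 ± √12)/2 = (6 ± 3.4641)/2 ≈ 4.7321 or 1.2679.
  Sorted: λ_1 = 6,  λ_2 = 4.7321,  λ_3 = 1.2679  (check: sum = 12 = tr ✓).

Step 4 — unit eigenvector for λ_1 = 6: v spans the null space of (Sigma - λ_1 I), whose rows are
  r_1 = (-2, 0, 2),  r_2 = (0, -1, -1),  r_3 = (2, -1, -3).
  v is orthogonal to every row, so take v ∝ r_1 × r_2 = ((0)·(-1) - (2)·(-1), (2)·(0) - (-2)·(-1), (-2)·(-1) - (0)·(0)) = (2, -2, 2).
  Rescale (divide by 2): u = (1, -1, 1).
  ||u|| = √((1)² + (-1)² + (1)²) = √(3) ≈ 1.7321,  v_1 = u/||u|| ≈ (0.5774, -0.5774, 0.5774) (||v_1|| = 1).

λ_1 = 6,  λ_2 = 4.7321,  λ_3 = 1.2679;  v_1 ≈ (0.5774, -0.5774, 0.5774)


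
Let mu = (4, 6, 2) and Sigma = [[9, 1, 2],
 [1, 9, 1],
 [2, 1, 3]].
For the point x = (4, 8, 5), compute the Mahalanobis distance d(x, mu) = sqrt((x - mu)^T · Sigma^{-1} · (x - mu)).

Step 1 — centre the observation: (x - mu) = (0, 2, 3).

Step 2 — invert Sigma (cofactor / det for 3×3, or solve directly):
  Sigma^{-1} = [[0.1307, -0.005, -0.0854],
 [-0.005, 0.1156, -0.0352],
 [-0.0854, -0.0352, 0.402]].

Step 3 — form the quadratic (x - mu)^T · Sigma^{-1} · (x - mu):
  Sigma^{-1} · (x - mu) = (-0.2663, 0.1256, 1.1357).
  (x - mu)^T · [Sigma^{-1} · (x - mu)] = (0)·(-0.2663) + (2)·(0.1256) + (3)·(1.1357) = 3.6583.

Step 4 — take square root: d = √(3.6583) ≈ 1.9127.

d(x, mu) = √(3.6583) ≈ 1.9127


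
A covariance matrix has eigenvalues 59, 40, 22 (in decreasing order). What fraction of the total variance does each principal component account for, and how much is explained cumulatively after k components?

Step 1 — total variance = trace(Sigma) = Σ λ_i = 59 + 40 + 22 = 121.

Step 2 — fraction explained by component i = λ_i / Σ λ:
  PC1: 59/121 = 0.4876
  PC2: 40/121 = 0.3306
  PC3: 22/121 = 0.1818

Step 3 — cumulative fraction after k components = (λ_1 + ... + λ_k) / Σ λ:
  k = 1: 59/121 = 0.4876
  k = 2: (59 + 40)/121 = 99/121 = 0.8182
  k = 3: (59 + 40 + 22)/121 = 121/121 = 1

Summary (fraction, with percent):

explained: PC1 0.4876 (48.76%), PC2 0.3306 (33.06%), PC3 0.1818 (18.18%);  cumulative: 0.4876, 0.8182, 1


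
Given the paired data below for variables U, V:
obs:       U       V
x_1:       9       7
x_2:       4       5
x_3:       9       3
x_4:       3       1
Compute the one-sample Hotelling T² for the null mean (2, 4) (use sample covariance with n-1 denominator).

Step 1 — sample mean vector:
  mean(U) = (9 + 4 + 9 + 3) / 4 = 25/4 = 6.25
  mean(V) = (7 + 5 + 3 + 1) / 4 = 16/4 = 4
  x̄ = (6.25, 4),  deviation x̄ - mu_0 = (6.25, 4) - (2, 4) = (4.25, 0).

Step 2 — sample covariance matrix, S[i,j] = (1/(n-1)) · Σ_k (x_{k,i} - mean_i) · (x_{k,j} - mean_j), divisor n-1 = 3:
  S[U,U] = ((2.75)·(2.75) + (-2.25)·(-2.25) + (2.75)·(2.75) + (-3.25)·(-3.25)) / 3 = 30.75/3 = 10.25
  S[U,V] = ((2.75)·(3) + (-2.25)·(1) + (2.75)·(-1) + (-3.25)·(-3)) / 3 = 13/3 = 4.3333
  S[V,V] = ((3)·(3) + (1)·(1) + (-1)·(-1) + (-3)·(-3)) / 3 = 20/3 = 6.6667
  S = [[10.25, 4.3333],
 [4.3333, 6.6667]].

Step 3 — invert S. det(S) = 10.25·6.6667 - (4.3333)² = 49.5556.
  S^{-1} = (1/det) · [[d, -b], [-b, a]] = [[0.1345, -0.0874],
 [-0.0874, 0.2068]].

Step 4 — quadratic form (x̄ - mu_0)^T · S^{-1} · (x̄ - mu_0):
  S^{-1} · (x̄ - mu_0) = (0.5717, -0.3716),
  (x̄ - mu_0)^T · [...] = (4.25)·(0.5717) + (0)·(-0.3716) = 2.4299.

Step 5 — scale by n: T² = 4 · 2.4299 = 9.7197.

T² ≈ 9.7197


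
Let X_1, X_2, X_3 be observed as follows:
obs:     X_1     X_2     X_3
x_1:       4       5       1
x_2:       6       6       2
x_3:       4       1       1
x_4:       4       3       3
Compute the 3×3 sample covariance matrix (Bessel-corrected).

Step 1 — column means:
  mean(X_1) = (4 + 6 + 4 + 4) / 4 = 18/4 = 4.5
  mean(X_2) = (5 + 6 + 1 + 3) / 4 = 15/4 = 3.75
  mean(X_3) = (1 + 2 + 1 + 3) / 4 = 7/4 = 1.75

Step 2 — sample covariance S[i,j] = (1/(n-1)) · Σ_k (x_{k,i} - mean_i) · (x_{k,j} - mean_j), with n-1 = 3.
  S[X_1,X_1] = ((-0.5)·(-0.5) + (1.5)·(1.5) + (-0.5)·(-0.5) + (-0.5)·(-0.5)) / 3 = 3/3 = 1
  S[X_1,X_2] = ((-0.5)·(1.25) + (1.5)·(2.25) + (-0.5)·(-2.75) + (-0.5)·(-0.75)) / 3 = 4.5/3 = 1.5
  S[X_1,X_3] = ((-0.5)·(-0.75) + (1.5)·(0.25) + (-0.5)·(-0.75) + (-0.5)·(1.25)) / 3 = 0.5/3 = 0.1667
  S[X_2,X_2] = ((1.25)·(1.25) + (2.25)·(2.25) + (-2.75)·(-2.75) + (-0.75)·(-0.75)) / 3 = 14.75/3 = 4.9167
  S[X_2,X_3] = ((1.25)·(-0.75) + (2.25)·(0.25) + (-2.75)·(-0.75) + (-0.75)·(1.25)) / 3 = 0.75/3 = 0.25
  S[X_3,X_3] = ((-0.75)·(-0.75) + (0.25)·(0.25) + (-0.75)·(-0.75) + (1.25)·(1.25)) / 3 = 2.75/3 = 0.9167

S is symmetric (S[j,i] = S[i,j]). Assembling:

S = [[1, 1.5, 0.1667],
 [1.5, 4.9167, 0.25],
 [0.1667, 0.25, 0.9167]]


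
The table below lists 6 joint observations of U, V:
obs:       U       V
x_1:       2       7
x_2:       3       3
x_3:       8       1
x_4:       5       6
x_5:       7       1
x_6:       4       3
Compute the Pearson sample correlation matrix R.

Step 1 — column means:
  mean(U) = (2 + 3 + 8 + 5 + 7 + 4) / 6 = 29/6 = 4.8333
  mean(V) = (7 + 3 + 1 + 6 + 1 + 3) / 6 = 21/6 = 3.5

Step 2 — sample variances and covariances s[i,j] = (1/(n-1)) · Σ_k (x_{k,i} - mean_i) · (x_{k,j} - mean_j), with n-1 = 5:
  s[U,U] = ((-2.8333)·(-2.8333) + (-1.8333)·(-1.8333) + (3.1667)·(3.1667) + (0.1667)·(0.1667) + (2.1667)·(2.1667) + (-0.8333)·(-0.8333)) / 5 = 26.8333/5 = 5.3667
  s[U,V] = ((-2.8333)·(3.5) + (-1.8333)·(-0.5) + (3.1667)·(-2.5) + (0.1667)·(2.5) + (2.1667)·(-2.5) + (-0.8333)·(-0.5)) / 5 = -21.5/5 = -4.3
  s[V,V] = ((3.5)·(3.5) + (-0.5)·(-0.5) + (-2.5)·(-2.5) + (2.5)·(2.5) + (-2.5)·(-2.5) + (-0.5)·(-0.5)) / 5 = 31.5/5 = 6.3
  Sample standard deviations s_i = √(s[i,i]):
  s(U) = √(5.3667) = 2.3166
  s(V) = √(6.3) = 2.51

Step 3 — r_{ij} = s_{ij} / (s_i · s_j):
  r[U,U] = 1 (diagonal).
  r[U,V] = -4.3 / (2.3166 · 2.51) = -4.3 / 5.8146 = -0.7395
  r[V,V] = 1 (diagonal).

R is symmetric with unit diagonal. Assembling:

R = [[1, -0.7395],
 [-0.7395, 1]]


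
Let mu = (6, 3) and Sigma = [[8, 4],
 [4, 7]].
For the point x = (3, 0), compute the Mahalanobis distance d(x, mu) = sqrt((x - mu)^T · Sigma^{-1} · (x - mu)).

Step 1 — centre the observation: (x - mu) = (-3, -3).

Step 2 — invert Sigma. det(Sigma) = 8·7 - (4)² = 40.
  Sigma^{-1} = (1/det) · [[d, -b], [-b, a]] = [[0.175, -0.1],
 [-0.1, 0.2]].

Step 3 — form the quadratic (x - mu)^T · Sigma^{-1} · (x - mu):
  Sigma^{-1} · (x - mu) = (-0.225, -0.3).
  (x - mu)^T · [Sigma^{-1} · (x - mu)] = (-3)·(-0.225) + (-3)·(-0.3) = 1.575.

Step 4 — take square root: d = √(1.575) ≈ 1.255.

d(x, mu) = √(1.575) ≈ 1.255


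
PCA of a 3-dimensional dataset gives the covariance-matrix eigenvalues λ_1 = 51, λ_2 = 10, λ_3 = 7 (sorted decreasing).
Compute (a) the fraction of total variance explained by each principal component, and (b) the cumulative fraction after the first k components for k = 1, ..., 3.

Step 1 — total variance = trace(Sigma) = Σ λ_i = 51 + 10 + 7 = 68.

Step 2 — fraction explained by component i = λ_i / Σ λ:
  PC1: 51/68 = 0.75
  PC2: 10/68 = 0.1471
  PC3: 7/68 = 0.1029

Step 3 — cumulative fraction after k components = (λ_1 + ... + λ_k) / Σ λ:
  k = 1: 51/68 = 0.75
  k = 2: (51 + 10)/68 = 61/68 = 0.8971
  k = 3: (51 + 10 + 7)/68 = 68/68 = 1

Summary (fraction, with percent):

explained: PC1 0.75 (75%), PC2 0.1471 (14.71%), PC3 0.1029 (10.29%);  cumulative: 0.75, 0.8971, 1


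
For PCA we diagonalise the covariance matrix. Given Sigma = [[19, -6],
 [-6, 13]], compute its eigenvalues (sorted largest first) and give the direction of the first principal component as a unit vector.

Step 1 — characteristic polynomial of 2×2 Sigma:
  det(Sigma - λI) = λ² - trace · λ + det = 0.
  trace = 19 + 13 = 32, det = 19·13 - (-6)² = 211.
Step 2 — discriminant:
  Δ = trace² - 4·det = 1024 - 844 = 180.
Step 3 — eigenvalues:
  λ = (trace ± √Δ)/2 = (32 ± 13.4164)/2,
  λ_1 = 22.7082,  λ_2 = 9.2918.

Step 4 — unit eigenvector for λ_1: solve (Sigma - λ_1 I)v = 0. First row:
  (19 - 22.7082)·v_x + (-6)·v_y = 0, i.e. (-3.7082)·v_x + (-6)·v_y = 0,
  so v ∝ (b, λ_1 - a) = (-6, 3.7082); multiply by -1 so the first entry is positive: u = (6, -3.7082).
  ||u|| = √((6)² + (-3.7082)²) = √(49.7508) ≈ 7.0534,
  v_1 = u/||u|| ≈ (0.8507, -0.5257) (||v_1|| = 1).

λ_1 = 22.7082,  λ_2 = 9.2918;  v_1 ≈ (0.8507, -0.5257)


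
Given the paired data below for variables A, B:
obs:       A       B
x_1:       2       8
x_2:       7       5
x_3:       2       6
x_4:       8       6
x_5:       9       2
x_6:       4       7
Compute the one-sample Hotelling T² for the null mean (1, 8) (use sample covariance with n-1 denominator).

Step 1 — sample mean vector:
  mean(A) = (2 + 7 + 2 + 8 + 9 + 4) / 6 = 32/6 = 5.3333
  mean(B) = (8 + 5 + 6 + 6 + 2 + 7) / 6 = 34/6 = 5.6667
  x̄ = (5.3333, 5.6667),  deviation x̄ - mu_0 = (5.3333, 5.6667) - (1, 8) = (4.3333, -2.3333).

Step 2 — sample covariance matrix, S[i,j] = (1/(n-1)) · Σ_k (x_{k,i} - mean_i) · (x_{k,j} - mean_j), divisor n-1 = 5:
  S[A,A] = ((-3.3333)·(-3.3333) + (1.6667)·(1.6667) + (-3.3333)·(-3.3333) + (2.6667)·(2.6667) + (3.6667)·(3.6667) + (-1.3333)·(-1.3333)) / 5 = 47.3333/5 = 9.4667
  S[A,B] = ((-3.3333)·(2.3333) + (1.6667)·(-0.6667) + (-3.3333)·(0.3333) + (2.6667)·(0.3333) + (3.6667)·(-3.6667) + (-1.3333)·(1.3333)) / 5 = -24.3333/5 = -4.8667
  S[B,B] = ((2.3333)·(2.3333) + (-0.6667)·(-0.6667) + (0.3333)·(0.3333) + (0.3333)·(0.3333) + (-3.6667)·(-3.6667) + (1.3333)·(1.3333)) / 5 = 21.3333/5 = 4.2667
  S = [[9.4667, -4.8667],
 [-4.8667, 4.2667]].

Step 3 — invert S. det(S) = 9.4667·4.2667 - (-4.8667)² = 16.7067.
  S^{-1} = (1/det) · [[d, -b], [-b, a]] = [[0.2554, 0.2913],
 [0.2913, 0.5666]].

Step 4 — quadratic form (x̄ - mu_0)^T · S^{-1} · (x̄ - mu_0):
  S^{-1} · (x̄ - mu_0) = (0.427, -0.0599),
  (x̄ - mu_0)^T · [...] = (4.3333)·(0.427) + (-2.3333)·(-0.0599) = 1.9899.

Step 5 — scale by n: T² = 6 · 1.9899 = 11.9393.

T² ≈ 11.9393


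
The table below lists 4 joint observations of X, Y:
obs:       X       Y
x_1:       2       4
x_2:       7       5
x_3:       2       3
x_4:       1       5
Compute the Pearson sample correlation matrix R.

Step 1 — column means:
  mean(X) = (2 + 7 + 2 + 1) / 4 = 12/4 = 3
  mean(Y) = (4 + 5 + 3 + 5) / 4 = 17/4 = 4.25

Step 2 — sample variances and covariances s[i,j] = (1/(n-1)) · Σ_k (x_{k,i} - mean_i) · (x_{k,j} - mean_j), with n-1 = 3:
  s[X,X] = ((-1)·(-1) + (4)·(4) + (-1)·(-1) + (-2)·(-2)) / 3 = 22/3 = 7.3333
  s[X,Y] = ((-1)·(-0.25) + (4)·(0.75) + (-1)·(-1.25) + (-2)·(0.75)) / 3 = 3/3 = 1
  s[Y,Y] = ((-0.25)·(-0.25) + (0.75)·(0.75) + (-1.25)·(-1.25) + (0.75)·(0.75)) / 3 = 2.75/3 = 0.9167
  Sample standard deviations s_i = √(s[i,i]):
  s(X) = √(7.3333) = 2.708
  s(Y) = √(0.9167) = 0.9574

Step 3 — r_{ij} = s_{ij} / (s_i · s_j):
  r[X,X] = 1 (diagonal).
  r[X,Y] = 1 / (2.708 · 0.9574) = 1 / 2.5927 = 0.3857
  r[Y,Y] = 1 (diagonal).

R is symmetric with unit diagonal. Assembling:

R = [[1, 0.3857],
 [0.3857, 1]]


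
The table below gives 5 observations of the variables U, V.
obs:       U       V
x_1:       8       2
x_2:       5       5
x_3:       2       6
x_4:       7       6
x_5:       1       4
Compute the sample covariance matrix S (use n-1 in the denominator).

Step 1 — column means:
  mean(U) = (8 + 5 + 2 + 7 + 1) / 5 = 23/5 = 4.6
  mean(V) = (2 + 5 + 6 + 6 + 4) / 5 = 23/5 = 4.6

Step 2 — sample covariance S[i,j] = (1/(n-1)) · Σ_k (x_{k,i} - mean_i) · (x_{k,j} - mean_j), with n-1 = 4.
  S[U,U] = ((3.4)·(3.4) + (0.4)·(0.4) + (-2.6)·(-2.6) + (2.4)·(2.4) + (-3.6)·(-3.6)) / 4 = 37.2/4 = 9.3
  S[U,V] = ((3.4)·(-2.6) + (0.4)·(0.4) + (-2.6)·(1.4) + (2.4)·(1.4) + (-3.6)·(-0.6)) / 4 = -6.8/4 = -1.7
  S[V,V] = ((-2.6)·(-2.6) + (0.4)·(0.4) + (1.4)·(1.4) + (1.4)·(1.4) + (-0.6)·(-0.6)) / 4 = 11.2/4 = 2.8

S is symmetric (S[j,i] = S[i,j]). Assembling:

S = [[9.3, -1.7],
 [-1.7, 2.8]]


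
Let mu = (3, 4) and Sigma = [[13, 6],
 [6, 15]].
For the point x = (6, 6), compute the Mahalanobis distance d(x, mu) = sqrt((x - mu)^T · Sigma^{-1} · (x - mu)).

Step 1 — centre the observation: (x - mu) = (3, 2).

Step 2 — invert Sigma. det(Sigma) = 13·15 - (6)² = 159.
  Sigma^{-1} = (1/det) · [[d, -b], [-b, a]] = [[0.0943, -0.0377],
 [-0.0377, 0.0818]].

Step 3 — form the quadratic (x - mu)^T · Sigma^{-1} · (x - mu):
  Sigma^{-1} · (x - mu) = (0.2075, 0.0503).
  (x - mu)^T · [Sigma^{-1} · (x - mu)] = (3)·(0.2075) + (2)·(0.0503) = 0.7233.

Step 4 — take square root: d = √(0.7233) ≈ 0.8505.

d(x, mu) = √(0.7233) ≈ 0.8505


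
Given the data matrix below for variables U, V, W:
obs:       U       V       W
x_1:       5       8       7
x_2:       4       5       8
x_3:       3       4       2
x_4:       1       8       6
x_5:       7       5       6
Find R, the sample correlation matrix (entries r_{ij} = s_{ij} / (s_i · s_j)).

Step 1 — column means:
  mean(U) = (5 + 4 + 3 + 1 + 7) / 5 = 20/5 = 4
  mean(V) = (8 + 5 + 4 + 8 + 5) / 5 = 30/5 = 6
  mean(W) = (7 + 8 + 2 + 6 + 6) / 5 = 29/5 = 5.8

Step 2 — sample variances and covariances s[i,j] = (1/(n-1)) · Σ_k (x_{k,i} - mean_i) · (x_{k,j} - mean_j), with n-1 = 4:
  s[U,U] = ((1)·(1) + (0)·(0) + (-1)·(-1) + (-3)·(-3) + (3)·(3)) / 4 = 20/4 = 5
  s[U,V] = ((1)·(2) + (0)·(-1) + (-1)·(-2) + (-3)·(2) + (3)·(-1)) / 4 = -5/4 = -1.25
  s[U,W] = ((1)·(1.2) + (0)·(2.2) + (-1)·(-3.8) + (-3)·(0.2) + (3)·(0.2)) / 4 = 5/4 = 1.25
  s[V,V] = ((2)·(2) + (-1)·(-1) + (-2)·(-2) + (2)·(2) + (-1)·(-1)) / 4 = 14/4 = 3.5
  s[V,W] = ((2)·(1.2) + (-1)·(2.2) + (-2)·(-3.8) + (2)·(0.2) + (-1)·(0.2)) / 4 = 8/4 = 2
  s[W,W] = ((1.2)·(1.2) + (2.2)·(2.2) + (-3.8)·(-3.8) + (0.2)·(0.2) + (0.2)·(0.2)) / 4 = 20.8/4 = 5.2
  Sample standard deviations s_i = √(s[i,i]):
  s(U) = √(5) = 2.2361
  s(V) = √(3.5) = 1.8708
  s(W) = √(5.2) = 2.2804

Step 3 — r_{ij} = s_{ij} / (s_i · s_j):
  r[U,U] = 1 (diagonal).
  r[U,V] = -1.25 / (2.2361 · 1.8708) = -1.25 / 4.1833 = -0.2988
  r[U,W] = 1.25 / (2.2361 · 2.2804) = 1.25 / 5.099 = 0.2451
  r[V,V] = 1 (diagonal).
  r[V,W] = 2 / (1.8708 · 2.2804) = 2 / 4.2661 = 0.4688
  r[W,W] = 1 (diagonal).

R is symmetric with unit diagonal. Assembling:

R = [[1, -0.2988, 0.2451],
 [-0.2988, 1, 0.4688],
 [0.2451, 0.4688, 1]]


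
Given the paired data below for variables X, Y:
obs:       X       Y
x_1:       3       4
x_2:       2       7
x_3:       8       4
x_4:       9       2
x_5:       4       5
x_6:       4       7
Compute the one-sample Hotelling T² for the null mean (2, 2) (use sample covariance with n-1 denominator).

Step 1 — sample mean vector:
  mean(X) = (3 + 2 + 8 + 9 + 4 + 4) / 6 = 30/6 = 5
  mean(Y) = (4 + 7 + 4 + 2 + 5 + 7) / 6 = 29/6 = 4.8333
  x̄ = (5, 4.8333),  deviation x̄ - mu_0 = (5, 4.8333) - (2, 2) = (3, 2.8333).

Step 2 — sample covariance matrix, S[i,j] = (1/(n-1)) · Σ_k (x_{k,i} - mean_i) · (x_{k,j} - mean_j), divisor n-1 = 5:
  S[X,X] = ((-2)·(-2) + (-3)·(-3) + (3)·(3) + (4)·(4) + (-1)·(-1) + (-1)·(-1)) / 5 = 40/5 = 8
  S[X,Y] = ((-2)·(-0.8333) + (-3)·(2.1667) + (3)·(-0.8333) + (4)·(-2.8333) + (-1)·(0.1667) + (-1)·(2.1667)) / 5 = -21/5 = -4.2
  S[Y,Y] = ((-0.8333)·(-0.8333) + (2.1667)·(2.1667) + (-0.8333)·(-0.8333) + (-2.8333)·(-2.8333) + (0.1667)·(0.1667) + (2.1667)·(2.1667)) / 5 = 18.8333/5 = 3.7667
  S = [[8, -4.2],
 [-4.2, 3.7667]].

Step 3 — invert S. det(S) = 8·3.7667 - (-4.2)² = 12.4933.
  S^{-1} = (1/det) · [[d, -b], [-b, a]] = [[0.3015, 0.3362],
 [0.3362, 0.6403]].

Step 4 — quadratic form (x̄ - mu_0)^T · S^{-1} · (x̄ - mu_0):
  S^{-1} · (x̄ - mu_0) = (1.857, 2.8228),
  (x̄ - mu_0)^T · [...] = (3)·(1.857) + (2.8333)·(2.8228) = 13.569.

Step 5 — scale by n: T² = 6 · 13.569 = 81.4141.

T² ≈ 81.4141


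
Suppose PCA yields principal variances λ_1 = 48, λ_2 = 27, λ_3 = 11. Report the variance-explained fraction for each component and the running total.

Step 1 — total variance = trace(Sigma) = Σ λ_i = 48 + 27 + 11 = 86.

Step 2 — fraction explained by component i = λ_i / Σ λ:
  PC1: 48/86 = 0.5581
  PC2: 27/86 = 0.314
  PC3: 11/86 = 0.1279

Step 3 — cumulative fraction after k components = (λ_1 + ... + λ_k) / Σ λ:
  k = 1: 48/86 = 0.5581
  k = 2: (48 + 27)/86 = 75/86 = 0.8721
  k = 3: (48 + 27 + 11)/86 = 86/86 = 1

Summary (fraction, with percent):

explained: PC1 0.5581 (55.81%), PC2 0.314 (31.4%), PC3 0.1279 (12.79%);  cumulative: 0.5581, 0.8721, 1


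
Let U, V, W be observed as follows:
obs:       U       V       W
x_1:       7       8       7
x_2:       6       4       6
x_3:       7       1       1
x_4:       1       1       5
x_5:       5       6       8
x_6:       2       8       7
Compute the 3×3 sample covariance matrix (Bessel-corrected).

Step 1 — column means:
  mean(U) = (7 + 6 + 7 + 1 + 5 + 2) / 6 = 28/6 = 4.6667
  mean(V) = (8 + 4 + 1 + 1 + 6 + 8) / 6 = 28/6 = 4.6667
  mean(W) = (7 + 6 + 1 + 5 + 8 + 7) / 6 = 34/6 = 5.6667

Step 2 — sample covariance S[i,j] = (1/(n-1)) · Σ_k (x_{k,i} - mean_i) · (x_{k,j} - mean_j), with n-1 = 5.
  S[U,U] = ((2.3333)·(2.3333) + (1.3333)·(1.3333) + (2.3333)·(2.3333) + (-3.6667)·(-3.6667) + (0.3333)·(0.3333) + (-2.6667)·(-2.6667)) / 5 = 33.3333/5 = 6.6667
  S[U,V] = ((2.3333)·(3.3333) + (1.3333)·(-0.6667) + (2.3333)·(-3.6667) + (-3.6667)·(-3.6667) + (0.3333)·(1.3333) + (-2.6667)·(3.3333)) / 5 = 3.3333/5 = 0.6667
  S[U,W] = ((2.3333)·(1.3333) + (1.3333)·(0.3333) + (2.3333)·(-4.6667) + (-3.6667)·(-0.6667) + (0.3333)·(2.3333) + (-2.6667)·(1.3333)) / 5 = -7.6667/5 = -1.5333
  S[V,V] = ((3.3333)·(3.3333) + (-0.6667)·(-0.6667) + (-3.6667)·(-3.6667) + (-3.6667)·(-3.6667) + (1.3333)·(1.3333) + (3.3333)·(3.3333)) / 5 = 51.3333/5 = 10.2667
  S[V,W] = ((3.3333)·(1.3333) + (-0.6667)·(0.3333) + (-3.6667)·(-4.6667) + (-3.6667)·(-0.6667) + (1.3333)·(2.3333) + (3.3333)·(1.3333)) / 5 = 31.3333/5 = 6.2667
  S[W,W] = ((1.3333)·(1.3333) + (0.3333)·(0.3333) + (-4.6667)·(-4.6667) + (-0.6667)·(-0.6667) + (2.3333)·(2.3333) + (1.3333)·(1.3333)) / 5 = 31.3333/5 = 6.2667

S is symmetric (S[j,i] = S[i,j]). Assembling:

S = [[6.6667, 0.6667, -1.5333],
 [0.6667, 10.2667, 6.2667],
 [-1.5333, 6.2667, 6.2667]]


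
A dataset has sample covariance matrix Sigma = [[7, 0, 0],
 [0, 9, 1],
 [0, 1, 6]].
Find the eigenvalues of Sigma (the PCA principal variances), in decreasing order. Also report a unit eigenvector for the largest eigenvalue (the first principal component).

Step 1 — characteristic polynomial p(λ) = det(λI - Sigma) = λ³ - tr·λ² + c_1·λ - det, where tr = trace, c_1 = sum of the principal 2×2 minors, det = det(Sigma):
  tr = 7 + 9 + 6 = 22,
  c_1 = (7·9 - (0)²) + (7·6 - (0)²) + (9·6 - (1)²) = 63 + 42 + 53 = 158,
  det = 7·(9·6 - (1)²) - (0)·((0)·6 - (1)·(0)) + (0)·((0)·(1) - 9·(0)) = 7·(53) - (0)·(0) + (0)·(0) = 371.
  So p(λ) = λ³ - 22λ² + 158λ - 371.
Step 2 — look for an integer root (rational root theorem: any rational root is an integer divisor of 371). Testing λ = 7:
  p(7) = 343 - 1078 + 1106 - 371 = 0  ✓
  Dividing out (λ - 7): p(λ) = (λ - 7)(λ² - 15λ + 53).
Step 3 — remaining eigenvalues from the quadratic λ² - 15λ + 53 = 0:
  Δ = 15² - 4·53 = 225 - 212 = 13,  λ = (15 ± √13)/2 = (15 ± 3.6056)/2 ≈ 9.3028 or 5.6972.
  Sorted: λ_1 = 9.3028,  λ_2 = 7,  λ_3 = 5.6972  (check: sum = 22 = tr ✓).

Step 4 — unit eigenvector for λ_1 ≈ 9.3028: v spans the null space of (Sigma - λ_1 I), whose rows are
  r_1 = (-2.3028, 0, 0),  r_2 = (0, -0.3028, 1),  r_3 = (0, 1, -3.3028).
  v is orthogonal to every row, so take v ∝ r_1 × r_2 = ((0)·(1) - (0)·(-0.3028), (0)·(0) - (-2.3028)·(1), (-2.3028)·(-0.3028) - (0)·(0)) ≈ (0, 2.3028, 0.6972).
  Let u = (0, 2.3028, 0.6972).
  ||u|| = √((0)² + (2.3028)² + (0.6972)²) = √(5.7889) ≈ 2.406,  v_1 = u/||u|| ≈ (0, 0.9571, 0.2898) (||v_1|| = 1).

λ_1 = 9.3028,  λ_2 = 7,  λ_3 = 5.6972;  v_1 ≈ (0, 0.9571, 0.2898)


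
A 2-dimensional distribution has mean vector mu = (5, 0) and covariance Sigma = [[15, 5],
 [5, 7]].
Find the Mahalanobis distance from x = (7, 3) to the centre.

Step 1 — centre the observation: (x - mu) = (2, 3).

Step 2 — invert Sigma. det(Sigma) = 15·7 - (5)² = 80.
  Sigma^{-1} = (1/det) · [[d, -b], [-b, a]] = [[0.0875, -0.0625],
 [-0.0625, 0.1875]].

Step 3 — form the quadratic (x - mu)^T · Sigma^{-1} · (x - mu):
  Sigma^{-1} · (x - mu) = (-0.0125, 0.4375).
  (x - mu)^T · [Sigma^{-1} · (x - mu)] = (2)·(-0.0125) + (3)·(0.4375) = 1.2875.

Step 4 — take square root: d = √(1.2875) ≈ 1.1347.

d(x, mu) = √(1.2875) ≈ 1.1347


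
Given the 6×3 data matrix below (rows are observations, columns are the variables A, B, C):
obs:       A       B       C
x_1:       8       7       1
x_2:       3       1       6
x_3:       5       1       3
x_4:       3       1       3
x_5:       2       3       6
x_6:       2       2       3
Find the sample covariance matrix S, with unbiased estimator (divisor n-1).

Step 1 — column means:
  mean(A) = (8 + 3 + 5 + 3 + 2 + 2) / 6 = 23/6 = 3.8333
  mean(B) = (7 + 1 + 1 + 1 + 3 + 2) / 6 = 15/6 = 2.5
  mean(C) = (1 + 6 + 3 + 3 + 6 + 3) / 6 = 22/6 = 3.6667

Step 2 — sample covariance S[i,j] = (1/(n-1)) · Σ_k (x_{k,i} - mean_i) · (x_{k,j} - mean_j), with n-1 = 5.
  S[A,A] = ((4.1667)·(4.1667) + (-0.8333)·(-0.8333) + (1.1667)·(1.1667) + (-0.8333)·(-0.8333) + (-1.8333)·(-1.8333) + (-1.8333)·(-1.8333)) / 5 = 26.8333/5 = 5.3667
  S[A,B] = ((4.1667)·(4.5) + (-0.8333)·(-1.5) + (1.1667)·(-1.5) + (-0.8333)·(-1.5) + (-1.8333)·(0.5) + (-1.8333)·(-0.5)) / 5 = 19.5/5 = 3.9
  S[A,C] = ((4.1667)·(-2.6667) + (-0.8333)·(2.3333) + (1.1667)·(-0.6667) + (-0.8333)·(-0.6667) + (-1.8333)·(2.3333) + (-1.8333)·(-0.6667)) / 5 = -16.3333/5 = -3.2667
  S[B,B] = ((4.5)·(4.5) + (-1.5)·(-1.5) + (-1.5)·(-1.5) + (-1.5)·(-1.5) + (0.5)·(0.5) + (-0.5)·(-0.5)) / 5 = 27.5/5 = 5.5
  S[B,C] = ((4.5)·(-2.6667) + (-1.5)·(2.3333) + (-1.5)·(-0.6667) + (-1.5)·(-0.6667) + (0.5)·(2.3333) + (-0.5)·(-0.6667)) / 5 = -12/5 = -2.4
  S[C,C] = ((-2.6667)·(-2.6667) + (2.3333)·(2.3333) + (-0.6667)·(-0.6667) + (-0.6667)·(-0.6667) + (2.3333)·(2.3333) + (-0.6667)·(-0.6667)) / 5 = 19.3333/5 = 3.8667

S is symmetric (S[j,i] = S[i,j]). Assembling:

S = [[5.3667, 3.9, -3.2667],
 [3.9, 5.5, -2.4],
 [-3.2667, -2.4, 3.8667]]
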